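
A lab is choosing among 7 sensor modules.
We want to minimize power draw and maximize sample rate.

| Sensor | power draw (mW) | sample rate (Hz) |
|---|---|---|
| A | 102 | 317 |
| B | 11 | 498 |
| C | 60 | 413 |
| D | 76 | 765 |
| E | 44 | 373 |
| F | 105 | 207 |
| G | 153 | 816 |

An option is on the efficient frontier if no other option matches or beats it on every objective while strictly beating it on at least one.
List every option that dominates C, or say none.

B: power draw 11≤60, sample rate 498≥413 — dominates C.
Others (A, D, E, F, G) are each worse than C on at least one objective.

B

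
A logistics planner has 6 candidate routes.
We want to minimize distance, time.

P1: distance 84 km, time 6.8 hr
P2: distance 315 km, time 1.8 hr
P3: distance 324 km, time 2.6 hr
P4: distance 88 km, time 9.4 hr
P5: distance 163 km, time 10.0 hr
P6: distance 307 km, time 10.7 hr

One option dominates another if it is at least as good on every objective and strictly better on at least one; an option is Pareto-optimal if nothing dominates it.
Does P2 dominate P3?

Yes

P2 vs P3: distance 315≤324, time 1.8≤2.6 — P2 is at least as good on every objective with at least one strict improvement.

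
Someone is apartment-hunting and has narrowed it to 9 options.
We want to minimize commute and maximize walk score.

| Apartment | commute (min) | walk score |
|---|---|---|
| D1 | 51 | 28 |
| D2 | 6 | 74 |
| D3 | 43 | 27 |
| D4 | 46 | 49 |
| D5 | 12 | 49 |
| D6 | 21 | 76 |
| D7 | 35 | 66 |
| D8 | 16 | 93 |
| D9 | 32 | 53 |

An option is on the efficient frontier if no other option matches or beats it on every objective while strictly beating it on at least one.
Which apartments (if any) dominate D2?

D1: worse on commute (51 vs 6).
D3: worse on commute (43 vs 6).
D4: worse on commute (46 vs 6).
D5: worse on commute (12 vs 6).
D6: worse on commute (21 vs 6).
D7: worse on commute (35 vs 6).
D8: worse on commute (16 vs 6).
D9: worse on commute (32 vs 6).
No option dominates D2.

none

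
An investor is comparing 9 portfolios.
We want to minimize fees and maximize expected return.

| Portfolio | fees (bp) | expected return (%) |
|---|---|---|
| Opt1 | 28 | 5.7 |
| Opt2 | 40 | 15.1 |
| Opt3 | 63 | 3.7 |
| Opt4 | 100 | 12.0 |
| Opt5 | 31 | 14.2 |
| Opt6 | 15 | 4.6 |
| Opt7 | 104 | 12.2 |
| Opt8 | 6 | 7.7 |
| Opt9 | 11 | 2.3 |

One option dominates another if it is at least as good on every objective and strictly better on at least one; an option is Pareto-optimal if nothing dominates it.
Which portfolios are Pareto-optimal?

Opt1: dominated by Opt8 (fees 6≤28, expected return 7.7≥5.7).
Opt2: not dominated (best expected return).
Opt3: dominated by Opt1 (fees 28≤63, expected return 5.7≥3.7).
Opt4: dominated by Opt2 (fees 40≤100, expected return 15.1≥12.0).
Opt5: not dominated.
Opt6: dominated by Opt8 (fees 6≤15, expected return 7.7≥4.6).
Opt7: dominated by Opt2 (fees 40≤104, expected return 15.1≥12.2).
Opt8: not dominated (best fees).
Opt9: dominated by Opt8 (fees 6≤11, expected return 7.7≥2.3).

Opt2, Opt5, Opt8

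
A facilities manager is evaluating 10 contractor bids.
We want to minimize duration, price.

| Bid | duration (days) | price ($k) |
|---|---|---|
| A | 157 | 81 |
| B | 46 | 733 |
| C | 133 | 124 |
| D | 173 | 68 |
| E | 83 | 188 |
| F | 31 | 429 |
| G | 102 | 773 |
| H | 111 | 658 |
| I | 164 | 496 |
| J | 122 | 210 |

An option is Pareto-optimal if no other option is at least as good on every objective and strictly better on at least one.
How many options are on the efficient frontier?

5

A: not dominated.
B: dominated by F (duration 31≤46, price 429≤733).
C: not dominated.
D: not dominated (best price).
E: not dominated.
F: not dominated (best duration).
G: dominated by B (duration 46≤102, price 733≤773).
H: dominated by E (duration 83≤111, price 188≤658).
I: dominated by A (duration 157≤164, price 81≤496).
J: dominated by E (duration 83≤122, price 188≤210).
Pareto-optimal: A, C, D, E, F → 5.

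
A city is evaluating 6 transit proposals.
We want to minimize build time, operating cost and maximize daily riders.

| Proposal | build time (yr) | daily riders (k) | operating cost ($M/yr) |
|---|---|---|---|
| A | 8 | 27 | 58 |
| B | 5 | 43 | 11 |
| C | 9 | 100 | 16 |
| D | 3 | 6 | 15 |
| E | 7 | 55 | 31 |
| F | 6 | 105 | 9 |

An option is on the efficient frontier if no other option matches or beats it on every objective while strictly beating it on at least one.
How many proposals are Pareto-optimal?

A: dominated by B (build time 5≤8, daily riders 43≥27, operating cost 11≤58).
B: not dominated.
C: dominated by F (build time 6≤9, daily riders 105≥100, operating cost 9≤16).
D: not dominated (best build time).
E: dominated by F (build time 6≤7, daily riders 105≥55, operating cost 9≤31).
F: not dominated (best daily riders).
Pareto-optimal: B, D, F → 3.

3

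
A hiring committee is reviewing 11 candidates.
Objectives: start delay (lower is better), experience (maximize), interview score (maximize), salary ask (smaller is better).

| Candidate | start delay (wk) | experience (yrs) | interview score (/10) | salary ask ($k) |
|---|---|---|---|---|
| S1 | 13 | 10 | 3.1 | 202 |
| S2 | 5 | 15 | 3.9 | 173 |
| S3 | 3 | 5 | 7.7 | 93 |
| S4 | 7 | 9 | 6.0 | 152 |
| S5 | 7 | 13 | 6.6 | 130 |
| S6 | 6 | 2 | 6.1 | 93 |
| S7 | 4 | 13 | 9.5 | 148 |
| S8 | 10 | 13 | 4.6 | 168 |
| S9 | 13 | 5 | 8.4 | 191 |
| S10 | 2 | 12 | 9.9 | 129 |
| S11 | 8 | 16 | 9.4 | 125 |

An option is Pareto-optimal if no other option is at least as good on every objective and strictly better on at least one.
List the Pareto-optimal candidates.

S2, S3, S5, S7, S10, S11

S1: dominated by S2 (start delay 5≤13, experience 15≥10, interview score 3.9≥3.1, salary ask 173≤202).
S2: not dominated.
S3: not dominated.
S4: dominated by S5 (start delay 7≤7, experience 13≥9, interview score 6.6≥6.0, salary ask 130≤152).
S5: not dominated.
S6: dominated by S3 (start delay 3≤6, experience 5≥2, interview score 7.7≥6.1, salary ask 93≤93).
S7: not dominated.
S8: dominated by S5 (start delay 7≤10, experience 13≥13, interview score 6.6≥4.6, salary ask 130≤168).
S9: dominated by S7 (start delay 4≤13, experience 13≥5, interview score 9.5≥8.4, salary ask 148≤191).
S10: not dominated (best start delay).
S11: not dominated (best experience).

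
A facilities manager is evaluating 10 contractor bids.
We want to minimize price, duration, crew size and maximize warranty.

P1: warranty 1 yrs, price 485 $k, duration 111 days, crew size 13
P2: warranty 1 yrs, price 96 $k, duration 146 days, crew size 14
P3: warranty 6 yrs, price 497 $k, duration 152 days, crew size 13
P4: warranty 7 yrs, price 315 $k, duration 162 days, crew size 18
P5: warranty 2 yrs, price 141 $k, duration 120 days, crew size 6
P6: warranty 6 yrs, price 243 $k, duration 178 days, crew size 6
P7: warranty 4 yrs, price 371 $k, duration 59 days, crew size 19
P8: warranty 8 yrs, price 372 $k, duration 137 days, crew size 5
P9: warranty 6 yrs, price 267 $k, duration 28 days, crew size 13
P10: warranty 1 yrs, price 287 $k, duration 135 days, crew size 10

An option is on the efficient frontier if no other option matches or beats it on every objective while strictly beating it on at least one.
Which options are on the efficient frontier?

P2, P4, P5, P6, P8, P9

P1: dominated by P9 (warranty 6≥1, price 267≤485, duration 28≤111, crew size 13≤13).
P2: not dominated (best price).
P3: dominated by P8 (warranty 8≥6, price 372≤497, duration 137≤152, crew size 5≤13).
P4: not dominated.
P5: not dominated.
P6: not dominated.
P7: dominated by P9 (warranty 6≥4, price 267≤371, duration 28≤59, crew size 13≤19).
P8: not dominated (best warranty).
P9: not dominated (best duration).
P10: dominated by P5 (warranty 2≥1, price 141≤287, duration 120≤135, crew size 6≤10).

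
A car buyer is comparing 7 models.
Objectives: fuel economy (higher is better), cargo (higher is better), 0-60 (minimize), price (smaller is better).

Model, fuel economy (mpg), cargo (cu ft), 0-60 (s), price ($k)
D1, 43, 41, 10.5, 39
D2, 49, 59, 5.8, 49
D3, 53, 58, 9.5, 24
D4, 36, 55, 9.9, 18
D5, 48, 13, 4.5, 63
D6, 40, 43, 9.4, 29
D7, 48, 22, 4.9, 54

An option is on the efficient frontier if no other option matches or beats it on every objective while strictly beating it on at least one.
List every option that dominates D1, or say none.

D3

D3: fuel economy 53≥43, cargo 58≥41, 0-60 9.5≤10.5, price 24≤39 — dominates D1.
Others (D2, D4, D5, D6, D7) are each worse than D1 on at least one objective.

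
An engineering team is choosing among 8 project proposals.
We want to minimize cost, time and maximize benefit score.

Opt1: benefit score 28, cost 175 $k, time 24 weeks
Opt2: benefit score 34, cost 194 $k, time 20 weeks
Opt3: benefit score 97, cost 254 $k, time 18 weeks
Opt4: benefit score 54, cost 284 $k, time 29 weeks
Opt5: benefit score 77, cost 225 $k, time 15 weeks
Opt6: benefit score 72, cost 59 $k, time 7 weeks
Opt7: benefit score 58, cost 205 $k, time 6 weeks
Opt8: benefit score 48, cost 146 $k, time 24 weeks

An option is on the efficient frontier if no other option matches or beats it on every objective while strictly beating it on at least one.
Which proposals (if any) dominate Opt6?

none

Opt1: worse on benefit score (28 vs 72).
Opt2: worse on benefit score (34 vs 72).
Opt3: worse on cost (254 vs 59).
Opt4: worse on benefit score (54 vs 72).
Opt5: worse on cost (225 vs 59).
Opt7: worse on benefit score (58 vs 72).
Opt8: worse on benefit score (48 vs 72).
No option dominates Opt6.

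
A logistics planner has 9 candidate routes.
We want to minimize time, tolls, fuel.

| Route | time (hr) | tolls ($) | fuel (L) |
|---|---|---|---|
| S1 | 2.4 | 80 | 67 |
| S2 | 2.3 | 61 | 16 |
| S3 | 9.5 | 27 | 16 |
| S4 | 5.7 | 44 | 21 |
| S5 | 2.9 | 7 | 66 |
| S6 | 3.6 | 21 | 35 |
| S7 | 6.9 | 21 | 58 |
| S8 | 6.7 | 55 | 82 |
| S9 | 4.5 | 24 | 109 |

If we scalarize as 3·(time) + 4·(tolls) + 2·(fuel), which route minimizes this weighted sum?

S6

S1: 3·2.4 + 4·80 + 2·67 = 461.2
S2: 3·2.3 + 4·61 + 2·16 = 282.9
S3: 3·9.5 + 4·27 + 2·16 = 168.5
S4: 3·5.7 + 4·44 + 2·21 = 235.1
S5: 3·2.9 + 4·7 + 2·66 = 168.7
S6: 3·3.6 + 4·21 + 2·35 = 164.8
S7: 3·6.9 + 4·21 + 2·58 = 220.7
S8: 3·6.7 + 4·55 + 2·82 = 404.1
S9: 3·4.5 + 4·24 + 2·109 = 327.5
Lowest: S6 at 164.8.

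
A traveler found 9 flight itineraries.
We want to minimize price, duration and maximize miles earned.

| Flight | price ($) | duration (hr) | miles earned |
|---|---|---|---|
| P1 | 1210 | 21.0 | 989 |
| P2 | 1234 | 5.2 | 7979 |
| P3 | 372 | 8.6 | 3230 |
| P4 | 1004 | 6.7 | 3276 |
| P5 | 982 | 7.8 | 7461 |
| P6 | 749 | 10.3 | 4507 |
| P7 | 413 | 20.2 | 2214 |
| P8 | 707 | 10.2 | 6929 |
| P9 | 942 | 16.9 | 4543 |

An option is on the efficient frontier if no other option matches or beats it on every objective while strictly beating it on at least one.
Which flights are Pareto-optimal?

P1: dominated by P3 (price 372≤1210, duration 8.6≤21.0, miles earned 3230≥989).
P2: not dominated (best duration).
P3: not dominated (best price).
P4: not dominated.
P5: not dominated.
P6: dominated by P8 (price 707≤749, duration 10.2≤10.3, miles earned 6929≥4507).
P7: dominated by P3 (price 372≤413, duration 8.6≤20.2, miles earned 3230≥2214).
P8: not dominated.
P9: dominated by P8 (price 707≤942, duration 10.2≤16.9, miles earned 6929≥4543).

P2, P3, P4, P5, P8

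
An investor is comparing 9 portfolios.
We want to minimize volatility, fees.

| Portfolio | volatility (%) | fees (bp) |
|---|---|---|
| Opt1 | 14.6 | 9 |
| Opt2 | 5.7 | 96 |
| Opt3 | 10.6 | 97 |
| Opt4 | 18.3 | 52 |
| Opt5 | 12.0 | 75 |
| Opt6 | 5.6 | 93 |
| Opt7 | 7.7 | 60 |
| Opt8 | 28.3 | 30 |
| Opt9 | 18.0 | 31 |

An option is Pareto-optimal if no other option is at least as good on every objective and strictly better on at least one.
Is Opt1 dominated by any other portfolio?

No

Opt2: worse on fees (96 vs 9).
Opt3: worse on fees (97 vs 9).
Opt4: worse on volatility (18.3 vs 14.6).
Opt5: worse on fees (75 vs 9).
Opt6: worse on fees (93 vs 9).
Opt7: worse on fees (60 vs 9).
Opt8: worse on volatility (28.3 vs 14.6).
Opt9: worse on volatility (18.0 vs 14.6).
No option is at least as good as Opt1 on every objective and strictly better on one.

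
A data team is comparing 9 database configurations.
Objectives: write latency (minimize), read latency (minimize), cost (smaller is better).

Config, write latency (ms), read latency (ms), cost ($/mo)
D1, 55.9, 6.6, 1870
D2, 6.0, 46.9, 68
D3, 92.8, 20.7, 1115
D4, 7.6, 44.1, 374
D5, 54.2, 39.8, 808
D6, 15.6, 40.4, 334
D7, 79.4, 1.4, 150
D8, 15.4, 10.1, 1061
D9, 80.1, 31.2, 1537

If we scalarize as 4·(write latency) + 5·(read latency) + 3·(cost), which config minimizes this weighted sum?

D1: 4·55.9 + 5·6.6 + 3·1870 = 5866.6
D2: 4·6.0 + 5·46.9 + 3·68 = 462.5
D3: 4·92.8 + 5·20.7 + 3·1115 = 3819.7
D4: 4·7.6 + 5·44.1 + 3·374 = 1372.9
D5: 4·54.2 + 5·39.8 + 3·808 = 2839.8
D6: 4·15.6 + 5·40.4 + 3·334 = 1266.4
D7: 4·79.4 + 5·1.4 + 3·150 = 774.6
D8: 4·15.4 + 5·10.1 + 3·1061 = 3295.1
D9: 4·80.1 + 5·31.2 + 3·1537 = 5087.4
Lowest: D2 at 462.5.

D2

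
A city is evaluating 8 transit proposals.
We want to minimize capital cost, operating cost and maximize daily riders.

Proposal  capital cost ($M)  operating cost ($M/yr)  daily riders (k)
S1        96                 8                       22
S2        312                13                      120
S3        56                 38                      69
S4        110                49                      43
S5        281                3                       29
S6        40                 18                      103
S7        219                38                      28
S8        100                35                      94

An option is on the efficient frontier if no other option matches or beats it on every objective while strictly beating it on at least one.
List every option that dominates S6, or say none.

none

S1: worse on capital cost (96 vs 40).
S2: worse on capital cost (312 vs 40).
S3: worse on capital cost (56 vs 40).
S4: worse on capital cost (110 vs 40).
S5: worse on capital cost (281 vs 40).
S7: worse on capital cost (219 vs 40).
S8: worse on capital cost (100 vs 40).
No option dominates S6.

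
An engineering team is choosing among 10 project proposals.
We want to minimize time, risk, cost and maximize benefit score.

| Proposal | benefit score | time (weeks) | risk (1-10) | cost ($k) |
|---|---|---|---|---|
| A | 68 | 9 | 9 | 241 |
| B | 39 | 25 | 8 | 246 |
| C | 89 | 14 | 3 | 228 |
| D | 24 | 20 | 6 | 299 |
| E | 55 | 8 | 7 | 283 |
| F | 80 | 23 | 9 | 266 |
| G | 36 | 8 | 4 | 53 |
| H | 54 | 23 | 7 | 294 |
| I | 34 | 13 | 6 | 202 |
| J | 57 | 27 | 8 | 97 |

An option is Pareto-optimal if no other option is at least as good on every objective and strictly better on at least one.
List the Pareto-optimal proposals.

A, C, E, G, J

A: not dominated.
B: dominated by C (benefit score 89≥39, time 14≤25, risk 3≤8, cost 228≤246).
C: not dominated (best benefit score).
D: dominated by C (benefit score 89≥24, time 14≤20, risk 3≤6, cost 228≤299).
E: not dominated.
F: dominated by C (benefit score 89≥80, time 14≤23, risk 3≤9, cost 228≤266).
G: not dominated (best cost).
H: dominated by C (benefit score 89≥54, time 14≤23, risk 3≤7, cost 228≤294).
I: dominated by G (benefit score 36≥34, time 8≤13, risk 4≤6, cost 53≤202).
J: not dominated.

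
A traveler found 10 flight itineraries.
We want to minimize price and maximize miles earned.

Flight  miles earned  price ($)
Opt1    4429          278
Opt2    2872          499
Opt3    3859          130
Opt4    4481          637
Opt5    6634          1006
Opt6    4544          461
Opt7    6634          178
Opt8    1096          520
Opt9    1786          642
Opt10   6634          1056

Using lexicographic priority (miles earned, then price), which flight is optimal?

First maximize miles earned: best is 6634, kept {Opt5, Opt7, Opt10}.
Then minimize price: best is 178, kept {Opt7}.

Opt7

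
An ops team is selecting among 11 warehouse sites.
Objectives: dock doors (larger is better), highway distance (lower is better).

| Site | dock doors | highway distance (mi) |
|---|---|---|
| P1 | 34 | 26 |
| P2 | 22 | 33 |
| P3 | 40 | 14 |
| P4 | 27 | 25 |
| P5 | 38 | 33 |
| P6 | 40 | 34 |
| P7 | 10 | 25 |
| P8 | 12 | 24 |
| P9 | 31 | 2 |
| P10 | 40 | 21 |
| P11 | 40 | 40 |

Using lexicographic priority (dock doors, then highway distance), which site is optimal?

P3

First maximize dock doors: best is 40, kept {P3, P6, P10, P11}.
Then minimize highway distance: best is 14, kept {P3}.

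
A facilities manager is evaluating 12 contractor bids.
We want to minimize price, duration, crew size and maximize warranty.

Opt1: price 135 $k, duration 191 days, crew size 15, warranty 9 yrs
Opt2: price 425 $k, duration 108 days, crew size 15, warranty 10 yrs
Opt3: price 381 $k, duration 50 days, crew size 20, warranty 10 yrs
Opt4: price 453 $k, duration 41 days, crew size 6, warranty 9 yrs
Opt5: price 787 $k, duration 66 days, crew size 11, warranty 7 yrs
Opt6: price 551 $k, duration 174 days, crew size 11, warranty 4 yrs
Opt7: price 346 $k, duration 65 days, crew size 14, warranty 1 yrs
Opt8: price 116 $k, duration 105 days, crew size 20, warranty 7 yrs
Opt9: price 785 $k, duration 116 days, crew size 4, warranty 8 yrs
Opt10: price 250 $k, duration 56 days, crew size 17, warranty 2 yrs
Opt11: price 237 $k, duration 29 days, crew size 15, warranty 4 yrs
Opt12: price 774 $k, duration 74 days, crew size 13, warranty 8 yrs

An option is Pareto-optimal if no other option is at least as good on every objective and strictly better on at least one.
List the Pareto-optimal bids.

Opt1, Opt2, Opt3, Opt4, Opt7, Opt8, Opt9, Opt11

Opt1: not dominated.
Opt2: not dominated.
Opt3: not dominated.
Opt4: not dominated.
Opt5: dominated by Opt4 (price 453≤787, duration 41≤66, crew size 6≤11, warranty 9≥7).
Opt6: dominated by Opt4 (price 453≤551, duration 41≤174, crew size 6≤11, warranty 9≥4).
Opt7: not dominated.
Opt8: not dominated (best price).
Opt9: not dominated (best crew size).
Opt10: dominated by Opt11 (price 237≤250, duration 29≤56, crew size 15≤17, warranty 4≥2).
Opt11: not dominated (best duration).
Opt12: dominated by Opt4 (price 453≤774, duration 41≤74, crew size 6≤13, warranty 9≥8).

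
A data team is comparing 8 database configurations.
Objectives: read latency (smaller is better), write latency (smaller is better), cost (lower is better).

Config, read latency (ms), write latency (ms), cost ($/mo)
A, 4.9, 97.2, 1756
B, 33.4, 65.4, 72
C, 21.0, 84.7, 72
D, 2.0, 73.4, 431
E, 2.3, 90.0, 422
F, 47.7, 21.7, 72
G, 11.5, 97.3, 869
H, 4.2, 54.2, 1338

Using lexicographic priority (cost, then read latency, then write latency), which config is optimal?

C

First minimize cost: best is 72, kept {B, C, F}.
Then minimize read latency: best is 21.0, kept {C}.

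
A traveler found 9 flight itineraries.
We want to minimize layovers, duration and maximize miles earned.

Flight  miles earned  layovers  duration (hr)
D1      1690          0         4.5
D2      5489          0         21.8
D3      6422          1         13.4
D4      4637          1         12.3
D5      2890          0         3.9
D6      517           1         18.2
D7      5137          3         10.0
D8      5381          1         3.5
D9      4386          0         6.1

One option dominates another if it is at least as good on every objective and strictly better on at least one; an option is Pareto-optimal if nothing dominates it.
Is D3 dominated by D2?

No

D2 vs D3: D2 is worse on miles earned (5489 vs 6422), so it does not dominate D3.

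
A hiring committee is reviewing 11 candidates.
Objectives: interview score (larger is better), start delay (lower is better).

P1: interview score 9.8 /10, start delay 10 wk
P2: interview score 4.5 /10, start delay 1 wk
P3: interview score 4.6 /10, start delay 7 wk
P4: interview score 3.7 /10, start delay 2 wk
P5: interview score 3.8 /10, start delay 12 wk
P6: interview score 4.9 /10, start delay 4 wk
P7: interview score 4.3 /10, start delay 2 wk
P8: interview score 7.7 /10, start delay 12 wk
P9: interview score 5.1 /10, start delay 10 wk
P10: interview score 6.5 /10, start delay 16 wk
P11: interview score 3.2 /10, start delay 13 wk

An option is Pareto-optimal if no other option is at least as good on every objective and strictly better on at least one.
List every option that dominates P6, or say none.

P1: worse on start delay (10 vs 4).
P2: worse on interview score (4.5 vs 4.9).
P3: worse on interview score (4.6 vs 4.9).
P4: worse on interview score (3.7 vs 4.9).
P5: worse on interview score (3.8 vs 4.9).
P7: worse on interview score (4.3 vs 4.9).
P8: worse on start delay (12 vs 4).
P9: worse on start delay (10 vs 4).
P10: worse on start delay (16 vs 4).
P11: worse on interview score (3.2 vs 4.9).
No option dominates P6.

none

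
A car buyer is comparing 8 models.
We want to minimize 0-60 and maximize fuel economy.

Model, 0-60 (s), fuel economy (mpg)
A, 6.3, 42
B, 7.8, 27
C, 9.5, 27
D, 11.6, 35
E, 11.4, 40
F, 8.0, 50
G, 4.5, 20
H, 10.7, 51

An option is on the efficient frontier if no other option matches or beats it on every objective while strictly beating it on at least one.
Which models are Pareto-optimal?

A, F, G, H

A: not dominated.
B: dominated by A (0-60 6.3≤7.8, fuel economy 42≥27).
C: dominated by A (0-60 6.3≤9.5, fuel economy 42≥27).
D: dominated by A (0-60 6.3≤11.6, fuel economy 42≥35).
E: dominated by A (0-60 6.3≤11.4, fuel economy 42≥40).
F: not dominated.
G: not dominated (best 0-60).
H: not dominated (best fuel economy).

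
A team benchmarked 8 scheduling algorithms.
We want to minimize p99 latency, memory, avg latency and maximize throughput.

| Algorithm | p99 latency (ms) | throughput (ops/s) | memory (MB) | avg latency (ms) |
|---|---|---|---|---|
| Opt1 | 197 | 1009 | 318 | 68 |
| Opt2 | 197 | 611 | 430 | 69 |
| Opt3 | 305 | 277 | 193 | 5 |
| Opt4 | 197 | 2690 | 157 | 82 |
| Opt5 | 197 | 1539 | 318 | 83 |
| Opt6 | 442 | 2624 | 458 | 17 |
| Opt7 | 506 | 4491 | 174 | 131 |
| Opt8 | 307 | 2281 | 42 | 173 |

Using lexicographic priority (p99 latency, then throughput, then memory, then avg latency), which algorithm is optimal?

Opt4

First minimize p99 latency: best is 197, kept {Opt1, Opt2, Opt4, Opt5}.
Then maximize throughput: best is 2690, kept {Opt4}.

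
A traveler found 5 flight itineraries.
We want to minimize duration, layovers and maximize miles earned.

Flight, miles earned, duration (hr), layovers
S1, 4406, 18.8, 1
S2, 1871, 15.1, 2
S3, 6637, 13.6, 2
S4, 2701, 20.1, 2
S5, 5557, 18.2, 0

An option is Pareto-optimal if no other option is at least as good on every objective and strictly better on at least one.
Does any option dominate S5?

No

S1: worse on miles earned (4406 vs 5557).
S2: worse on miles earned (1871 vs 5557).
S3: worse on layovers (2 vs 0).
S4: worse on miles earned (2701 vs 5557).
No option is at least as good as S5 on every objective and strictly better on one.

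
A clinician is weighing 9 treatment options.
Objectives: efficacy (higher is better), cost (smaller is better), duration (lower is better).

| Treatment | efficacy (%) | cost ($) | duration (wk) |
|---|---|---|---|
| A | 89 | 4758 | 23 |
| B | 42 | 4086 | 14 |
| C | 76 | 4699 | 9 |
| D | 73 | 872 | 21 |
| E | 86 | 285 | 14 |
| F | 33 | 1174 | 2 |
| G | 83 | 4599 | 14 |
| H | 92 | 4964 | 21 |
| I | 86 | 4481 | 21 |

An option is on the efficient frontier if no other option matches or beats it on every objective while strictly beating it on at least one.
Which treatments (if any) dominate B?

E: efficacy 86≥42, cost 285≤4086, duration 14≤14 — dominates B.
Others (A, C, D, F, G, H, I) are each worse than B on at least one objective.

E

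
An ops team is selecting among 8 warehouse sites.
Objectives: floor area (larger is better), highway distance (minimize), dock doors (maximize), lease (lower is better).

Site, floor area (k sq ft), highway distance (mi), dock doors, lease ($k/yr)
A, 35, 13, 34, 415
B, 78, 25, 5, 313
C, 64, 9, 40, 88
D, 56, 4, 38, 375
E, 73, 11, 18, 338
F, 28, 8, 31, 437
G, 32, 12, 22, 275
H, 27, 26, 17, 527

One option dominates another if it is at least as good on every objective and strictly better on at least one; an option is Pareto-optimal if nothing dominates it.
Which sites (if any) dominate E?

A: worse on floor area (35 vs 73).
B: worse on highway distance (25 vs 11).
C: worse on floor area (64 vs 73).
D: worse on floor area (56 vs 73).
F: worse on floor area (28 vs 73).
G: worse on floor area (32 vs 73).
H: worse on floor area (27 vs 73).
No option dominates E.

none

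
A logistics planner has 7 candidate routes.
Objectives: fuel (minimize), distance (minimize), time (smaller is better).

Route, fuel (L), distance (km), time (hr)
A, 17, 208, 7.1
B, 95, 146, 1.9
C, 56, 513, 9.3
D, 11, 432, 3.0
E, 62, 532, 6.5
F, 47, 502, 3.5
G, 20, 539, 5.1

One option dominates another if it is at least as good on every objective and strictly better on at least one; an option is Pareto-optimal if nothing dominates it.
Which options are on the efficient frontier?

A: not dominated.
B: not dominated (best distance).
C: dominated by A (fuel 17≤56, distance 208≤513, time 7.1≤9.3).
D: not dominated (best fuel).
E: dominated by D (fuel 11≤62, distance 432≤532, time 3.0≤6.5).
F: dominated by D (fuel 11≤47, distance 432≤502, time 3.0≤3.5).
G: dominated by D (fuel 11≤20, distance 432≤539, time 3.0≤5.1).

A, B, D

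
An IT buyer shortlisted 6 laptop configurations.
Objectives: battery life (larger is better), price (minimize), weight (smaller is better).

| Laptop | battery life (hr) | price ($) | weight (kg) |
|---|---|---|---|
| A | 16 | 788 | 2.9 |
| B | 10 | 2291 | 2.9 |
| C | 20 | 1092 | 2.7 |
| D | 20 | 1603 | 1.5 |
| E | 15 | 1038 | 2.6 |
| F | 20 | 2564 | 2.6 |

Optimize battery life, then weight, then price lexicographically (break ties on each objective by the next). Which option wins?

D

First maximize battery life: best is 20, kept {C, D, F}.
Then minimize weight: best is 1.5, kept {D}.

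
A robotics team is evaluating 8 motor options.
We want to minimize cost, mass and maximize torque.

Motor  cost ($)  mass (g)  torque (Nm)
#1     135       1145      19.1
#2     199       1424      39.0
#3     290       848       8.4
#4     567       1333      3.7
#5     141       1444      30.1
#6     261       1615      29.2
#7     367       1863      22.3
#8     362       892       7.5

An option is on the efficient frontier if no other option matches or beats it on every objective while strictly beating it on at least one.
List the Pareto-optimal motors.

#1, #2, #3, #5

#1: not dominated (best cost).
#2: not dominated (best torque).
#3: not dominated (best mass).
#4: dominated by #1 (cost 135≤567, mass 1145≤1333, torque 19.1≥3.7).
#5: not dominated.
#6: dominated by #2 (cost 199≤261, mass 1424≤1615, torque 39.0≥29.2).
#7: dominated by #2 (cost 199≤367, mass 1424≤1863, torque 39.0≥22.3).
#8: dominated by #3 (cost 290≤362, mass 848≤892, torque 8.4≥7.5).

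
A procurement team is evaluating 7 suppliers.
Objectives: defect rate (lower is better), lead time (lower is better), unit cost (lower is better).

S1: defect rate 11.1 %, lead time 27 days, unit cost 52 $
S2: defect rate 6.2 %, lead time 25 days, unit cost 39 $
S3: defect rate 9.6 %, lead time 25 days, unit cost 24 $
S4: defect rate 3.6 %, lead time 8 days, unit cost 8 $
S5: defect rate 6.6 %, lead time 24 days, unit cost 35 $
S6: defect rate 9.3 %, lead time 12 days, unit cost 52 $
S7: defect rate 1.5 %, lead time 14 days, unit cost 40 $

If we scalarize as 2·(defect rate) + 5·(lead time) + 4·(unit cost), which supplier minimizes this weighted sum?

S4

S1: 2·11.1 + 5·27 + 4·52 = 365.2
S2: 2·6.2 + 5·25 + 4·39 = 293.4
S3: 2·9.6 + 5·25 + 4·24 = 240.2
S4: 2·3.6 + 5·8 + 4·8 = 79.2
S5: 2·6.6 + 5·24 + 4·35 = 273.2
S6: 2·9.3 + 5·12 + 4·52 = 286.6
S7: 2·1.5 + 5·14 + 4·40 = 233.0
Lowest: S4 at 79.2.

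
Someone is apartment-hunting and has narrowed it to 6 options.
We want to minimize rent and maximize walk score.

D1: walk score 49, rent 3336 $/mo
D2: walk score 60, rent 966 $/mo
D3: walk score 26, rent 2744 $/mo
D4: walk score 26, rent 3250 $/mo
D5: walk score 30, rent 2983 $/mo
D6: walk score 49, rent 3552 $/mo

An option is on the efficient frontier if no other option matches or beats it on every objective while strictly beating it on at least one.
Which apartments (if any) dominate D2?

none

D1: worse on walk score (49 vs 60).
D3: worse on walk score (26 vs 60).
D4: worse on walk score (26 vs 60).
D5: worse on walk score (30 vs 60).
D6: worse on walk score (49 vs 60).
No option dominates D2.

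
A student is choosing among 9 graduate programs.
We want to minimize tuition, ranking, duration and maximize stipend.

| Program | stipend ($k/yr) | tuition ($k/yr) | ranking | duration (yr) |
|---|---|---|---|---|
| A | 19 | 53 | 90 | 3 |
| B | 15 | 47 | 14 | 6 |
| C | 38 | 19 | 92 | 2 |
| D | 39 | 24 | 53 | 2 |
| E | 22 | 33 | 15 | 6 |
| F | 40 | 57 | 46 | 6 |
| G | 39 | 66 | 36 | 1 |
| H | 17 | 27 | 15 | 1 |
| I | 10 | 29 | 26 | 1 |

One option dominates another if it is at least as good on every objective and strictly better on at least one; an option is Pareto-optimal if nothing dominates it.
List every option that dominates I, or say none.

H: stipend 17≥10, tuition 27≤29, ranking 15≤26, duration 1≤1 — dominates I.
Others (A, B, C, D, E, F, G) are each worse than I on at least one objective.

H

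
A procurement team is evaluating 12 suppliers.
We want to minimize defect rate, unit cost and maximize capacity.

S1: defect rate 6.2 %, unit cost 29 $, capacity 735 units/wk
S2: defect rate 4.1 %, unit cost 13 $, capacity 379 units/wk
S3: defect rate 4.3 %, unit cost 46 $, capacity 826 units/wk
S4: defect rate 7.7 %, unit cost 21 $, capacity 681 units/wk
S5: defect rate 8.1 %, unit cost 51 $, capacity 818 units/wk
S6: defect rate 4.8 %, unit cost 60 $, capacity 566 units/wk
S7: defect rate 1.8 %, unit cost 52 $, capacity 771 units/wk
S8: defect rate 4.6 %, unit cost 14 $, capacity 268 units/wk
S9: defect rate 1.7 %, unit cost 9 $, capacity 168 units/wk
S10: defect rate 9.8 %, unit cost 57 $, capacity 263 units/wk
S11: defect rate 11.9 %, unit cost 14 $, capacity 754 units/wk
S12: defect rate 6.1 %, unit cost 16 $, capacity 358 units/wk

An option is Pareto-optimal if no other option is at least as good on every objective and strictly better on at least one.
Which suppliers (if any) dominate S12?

S2: defect rate 4.1≤6.1, unit cost 13≤16, capacity 379≥358 — dominates S12.
Others (S1, S3, S4, S5, S6, S7, S8, S9, S10, S11) are each worse than S12 on at least one objective.

S2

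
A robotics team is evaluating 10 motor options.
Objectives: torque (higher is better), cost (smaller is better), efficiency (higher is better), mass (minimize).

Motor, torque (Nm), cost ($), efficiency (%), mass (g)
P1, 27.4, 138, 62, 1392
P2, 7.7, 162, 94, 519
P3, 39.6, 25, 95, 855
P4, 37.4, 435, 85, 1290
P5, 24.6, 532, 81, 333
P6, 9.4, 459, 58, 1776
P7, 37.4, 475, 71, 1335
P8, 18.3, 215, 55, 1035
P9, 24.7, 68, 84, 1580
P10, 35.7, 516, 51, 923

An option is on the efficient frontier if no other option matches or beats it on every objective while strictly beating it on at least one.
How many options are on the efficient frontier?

P1: dominated by P3 (torque 39.6≥27.4, cost 25≤138, efficiency 95≥62, mass 855≤1392).
P2: not dominated.
P3: not dominated (best torque).
P4: dominated by P3 (torque 39.6≥37.4, cost 25≤435, efficiency 95≥85, mass 855≤1290).
P5: not dominated (best mass).
P6: dominated by P1 (torque 27.4≥9.4, cost 138≤459, efficiency 62≥58, mass 1392≤1776).
P7: dominated by P3 (torque 39.6≥37.4, cost 25≤475, efficiency 95≥71, mass 855≤1335).
P8: dominated by P3 (torque 39.6≥18.3, cost 25≤215, efficiency 95≥55, mass 855≤1035).
P9: dominated by P3 (torque 39.6≥24.7, cost 25≤68, efficiency 95≥84, mass 855≤1580).
P10: dominated by P3 (torque 39.6≥35.7, cost 25≤516, efficiency 95≥51, mass 855≤923).
Pareto-optimal: P2, P3, P5 → 3.

3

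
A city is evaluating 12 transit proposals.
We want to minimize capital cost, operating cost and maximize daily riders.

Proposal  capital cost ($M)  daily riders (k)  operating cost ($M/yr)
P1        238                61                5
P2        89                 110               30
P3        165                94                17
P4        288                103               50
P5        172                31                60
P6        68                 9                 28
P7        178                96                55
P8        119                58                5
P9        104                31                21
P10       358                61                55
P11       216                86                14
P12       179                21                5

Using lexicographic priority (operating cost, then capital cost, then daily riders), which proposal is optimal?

P8

First minimize operating cost: best is 5, kept {P1, P8, P12}.
Then minimize capital cost: best is 119, kept {P8}.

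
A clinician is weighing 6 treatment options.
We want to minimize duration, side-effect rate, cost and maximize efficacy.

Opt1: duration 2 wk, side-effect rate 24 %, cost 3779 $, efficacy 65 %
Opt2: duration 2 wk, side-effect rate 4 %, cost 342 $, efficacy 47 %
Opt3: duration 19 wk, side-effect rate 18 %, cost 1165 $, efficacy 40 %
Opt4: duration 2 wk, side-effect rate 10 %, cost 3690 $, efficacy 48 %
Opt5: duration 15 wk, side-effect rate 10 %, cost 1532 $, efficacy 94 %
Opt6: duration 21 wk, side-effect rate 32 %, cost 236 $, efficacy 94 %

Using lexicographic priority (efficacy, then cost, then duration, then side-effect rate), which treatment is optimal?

First maximize efficacy: best is 94, kept {Opt5, Opt6}.
Then minimize cost: best is 236, kept {Opt6}.

Opt6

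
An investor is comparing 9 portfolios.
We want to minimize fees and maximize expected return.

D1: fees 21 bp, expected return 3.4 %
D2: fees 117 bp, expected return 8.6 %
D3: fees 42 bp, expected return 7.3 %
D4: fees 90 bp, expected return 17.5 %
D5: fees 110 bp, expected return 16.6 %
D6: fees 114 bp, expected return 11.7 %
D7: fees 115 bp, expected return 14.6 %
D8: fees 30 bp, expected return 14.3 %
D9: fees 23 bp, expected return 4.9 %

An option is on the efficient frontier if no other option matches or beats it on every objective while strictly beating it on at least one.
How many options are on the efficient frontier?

4

D1: not dominated (best fees).
D2: dominated by D4 (fees 90≤117, expected return 17.5≥8.6).
D3: dominated by D8 (fees 30≤42, expected return 14.3≥7.3).
D4: not dominated (best expected return).
D5: dominated by D4 (fees 90≤110, expected return 17.5≥16.6).
D6: dominated by D4 (fees 90≤114, expected return 17.5≥11.7).
D7: dominated by D4 (fees 90≤115, expected return 17.5≥14.6).
D8: not dominated.
D9: not dominated.
Pareto-optimal: D1, D4, D8, D9 → 4.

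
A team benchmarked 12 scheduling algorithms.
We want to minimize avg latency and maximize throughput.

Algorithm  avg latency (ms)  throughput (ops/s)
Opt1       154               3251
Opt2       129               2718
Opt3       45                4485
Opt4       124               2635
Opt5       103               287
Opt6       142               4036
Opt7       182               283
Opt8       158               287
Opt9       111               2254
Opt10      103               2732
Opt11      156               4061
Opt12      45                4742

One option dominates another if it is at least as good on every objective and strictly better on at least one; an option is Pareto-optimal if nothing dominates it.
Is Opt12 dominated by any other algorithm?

No

Opt1: worse on avg latency (154 vs 45).
Opt2: worse on avg latency (129 vs 45).
Opt3: worse on throughput (4485 vs 4742).
Opt4: worse on avg latency (124 vs 45).
Opt5: worse on avg latency (103 vs 45).
Opt6: worse on avg latency (142 vs 45).
Opt7: worse on avg latency (182 vs 45).
Opt8: worse on avg latency (158 vs 45).
Opt9: worse on avg latency (111 vs 45).
Opt10: worse on avg latency (103 vs 45).
Opt11: worse on avg latency (156 vs 45).
No option is at least as good as Opt12 on every objective and strictly better on one.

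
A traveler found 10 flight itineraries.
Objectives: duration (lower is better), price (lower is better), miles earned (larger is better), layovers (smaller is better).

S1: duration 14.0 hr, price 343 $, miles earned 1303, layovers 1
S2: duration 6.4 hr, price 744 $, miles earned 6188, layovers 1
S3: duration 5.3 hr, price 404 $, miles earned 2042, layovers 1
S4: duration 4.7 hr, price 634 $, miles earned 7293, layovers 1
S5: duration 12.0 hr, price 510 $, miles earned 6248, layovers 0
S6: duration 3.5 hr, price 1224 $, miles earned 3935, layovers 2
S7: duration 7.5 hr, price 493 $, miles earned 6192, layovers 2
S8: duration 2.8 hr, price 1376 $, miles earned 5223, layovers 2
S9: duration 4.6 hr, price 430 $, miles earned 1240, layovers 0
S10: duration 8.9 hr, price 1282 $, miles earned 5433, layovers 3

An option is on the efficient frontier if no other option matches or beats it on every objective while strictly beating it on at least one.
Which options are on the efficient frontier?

S1, S3, S4, S5, S6, S7, S8, S9

S1: not dominated (best price).
S2: dominated by S4 (duration 4.7≤6.4, price 634≤744, miles earned 7293≥6188, layovers 1≤1).
S3: not dominated.
S4: not dominated (best miles earned).
S5: not dominated.
S6: not dominated.
S7: not dominated.
S8: not dominated (best duration).
S9: not dominated.
S10: dominated by S2 (duration 6.4≤8.9, price 744≤1282, miles earned 6188≥5433, layovers 1≤3).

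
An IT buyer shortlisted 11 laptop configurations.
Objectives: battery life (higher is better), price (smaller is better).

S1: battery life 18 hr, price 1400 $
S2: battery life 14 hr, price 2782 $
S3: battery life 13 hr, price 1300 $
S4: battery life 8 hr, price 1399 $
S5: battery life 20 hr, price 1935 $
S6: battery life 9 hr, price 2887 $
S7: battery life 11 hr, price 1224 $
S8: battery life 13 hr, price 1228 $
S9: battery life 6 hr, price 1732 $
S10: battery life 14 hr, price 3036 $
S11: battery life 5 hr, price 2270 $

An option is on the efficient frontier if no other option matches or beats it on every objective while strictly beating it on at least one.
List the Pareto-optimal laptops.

S1, S5, S7, S8

S1: not dominated.
S2: dominated by S1 (battery life 18≥14, price 1400≤2782).
S3: dominated by S8 (battery life 13≥13, price 1228≤1300).
S4: dominated by S3 (battery life 13≥8, price 1300≤1399).
S5: not dominated (best battery life).
S6: dominated by S1 (battery life 18≥9, price 1400≤2887).
S7: not dominated (best price).
S8: not dominated.
S9: dominated by S1 (battery life 18≥6, price 1400≤1732).
S10: dominated by S1 (battery life 18≥14, price 1400≤3036).
S11: dominated by S1 (battery life 18≥5, price 1400≤2270).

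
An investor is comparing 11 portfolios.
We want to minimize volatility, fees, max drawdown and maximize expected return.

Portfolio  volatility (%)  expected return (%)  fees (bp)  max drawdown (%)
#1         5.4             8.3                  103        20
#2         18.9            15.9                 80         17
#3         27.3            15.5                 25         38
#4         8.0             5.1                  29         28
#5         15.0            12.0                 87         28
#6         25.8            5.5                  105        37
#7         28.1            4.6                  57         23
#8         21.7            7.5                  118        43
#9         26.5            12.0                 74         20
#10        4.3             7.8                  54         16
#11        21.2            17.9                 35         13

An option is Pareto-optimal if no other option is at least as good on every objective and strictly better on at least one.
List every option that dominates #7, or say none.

#10, #11

#10: volatility 4.3≤28.1, expected return 7.8≥4.6, fees 54≤57, max drawdown 16≤23 — dominates #7.
#11: volatility 21.2≤28.1, expected return 17.9≥4.6, fees 35≤57, max drawdown 13≤23 — dominates #7.
Others (#1, #2, #3, #4, #5, #6, #8, #9) are each worse than #7 on at least one objective.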